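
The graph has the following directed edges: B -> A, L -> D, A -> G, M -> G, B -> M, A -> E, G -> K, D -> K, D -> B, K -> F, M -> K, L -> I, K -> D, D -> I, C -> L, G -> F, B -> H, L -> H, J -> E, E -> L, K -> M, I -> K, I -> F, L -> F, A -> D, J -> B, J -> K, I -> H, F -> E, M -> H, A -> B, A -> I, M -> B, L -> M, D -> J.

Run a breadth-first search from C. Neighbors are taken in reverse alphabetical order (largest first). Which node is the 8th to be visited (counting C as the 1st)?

K

Visit C; enqueue L → queue [L]
Visit L; enqueue M, I, H, F, D → queue [M, I, H, F, D]
Visit M; enqueue K, G, B → queue [I, H, F, D, K, G, B]
Visit I → queue [H, F, D, K, G, B]
Visit H → queue [F, D, K, G, B]
Visit F; enqueue E → queue [D, K, G, B, E]
Visit D; enqueue J → queue [K, G, B, E, J]
Visit K → queue [G, B, E, J]
Visit G → queue [B, E, J]
Visit B; enqueue A → queue [E, J, A]
Visit E → queue [J, A]
Visit J → queue [A]
Visit A → queue []

Visit order: C, L, M, I, H, F, D, K, G, B, E, J, A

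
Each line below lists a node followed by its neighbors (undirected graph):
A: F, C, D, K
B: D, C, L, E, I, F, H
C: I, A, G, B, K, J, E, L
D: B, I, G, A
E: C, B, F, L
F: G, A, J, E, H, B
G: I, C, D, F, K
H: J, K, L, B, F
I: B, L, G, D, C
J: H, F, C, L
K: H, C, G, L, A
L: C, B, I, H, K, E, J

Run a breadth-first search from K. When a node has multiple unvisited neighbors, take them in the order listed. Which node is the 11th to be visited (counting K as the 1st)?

E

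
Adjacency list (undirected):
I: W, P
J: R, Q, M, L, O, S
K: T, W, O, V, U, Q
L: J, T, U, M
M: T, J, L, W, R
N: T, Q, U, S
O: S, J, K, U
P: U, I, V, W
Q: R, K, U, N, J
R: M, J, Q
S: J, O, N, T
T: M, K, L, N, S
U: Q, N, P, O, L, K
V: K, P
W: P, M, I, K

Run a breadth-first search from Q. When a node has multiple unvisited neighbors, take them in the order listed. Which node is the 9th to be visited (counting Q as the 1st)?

W

Visit Q; enqueue R, K, U, N, J → queue [R, K, U, N, J]
Visit R; enqueue M → queue [K, U, N, J, M]
Visit K; enqueue T, W, O, V → queue [U, N, J, M, T, W, O, V]
Visit U; enqueue P, L → queue [N, J, M, T, W, O, V, P, L]
Visit N; enqueue S → queue [J, M, T, W, O, V, P, L, S]
Visit J → queue [M, T, W, O, V, P, L, S]
Visit M → queue [T, W, O, V, P, L, S]
Visit T → queue [W, O, V, P, L, S]
Visit W; enqueue I → queue [O, V, P, L, S, I]
Visit O → queue [V, P, L, S, I]
Visit V → queue [P, L, S, I]
Visit P → queue [L, S, I]
Visit L → queue [S, I]
Visit S → queue [I]
Visit I → queue []

Visit order: Q, R, K, U, N, J, M, T, W, O, V, P, L, S, I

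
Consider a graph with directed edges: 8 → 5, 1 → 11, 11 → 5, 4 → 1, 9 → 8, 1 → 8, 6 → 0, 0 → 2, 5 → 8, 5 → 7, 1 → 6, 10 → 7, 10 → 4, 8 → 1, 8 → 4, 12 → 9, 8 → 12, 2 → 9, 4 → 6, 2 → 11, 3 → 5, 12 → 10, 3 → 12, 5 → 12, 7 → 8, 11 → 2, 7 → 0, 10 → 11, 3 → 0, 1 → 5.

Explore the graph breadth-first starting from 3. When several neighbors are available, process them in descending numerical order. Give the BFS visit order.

Visit 3; enqueue 12, 5, 0 → queue [12, 5, 0]
Visit 12; enqueue 10, 9 → queue [5, 0, 10, 9]
Visit 5; enqueue 8, 7 → queue [0, 10, 9, 8, 7]
Visit 0; enqueue 2 → queue [10, 9, 8, 7, 2]
Visit 10; enqueue 11, 4 → queue [9, 8, 7, 2, 11, 4]
Visit 9 → queue [8, 7, 2, 11, 4]
Visit 8; enqueue 1 → queue [7, 2, 11, 4, 1]
Visit 7 → queue [2, 11, 4, 1]
Visit 2 → queue [11, 4, 1]
Visit 11 → queue [4, 1]
Visit 4; enqueue 6 → queue [1, 6]
Visit 1 → queue [6]
Visit 6 → queue []

3, 12, 5, 0, 10, 9, 8, 7, 2, 11, 4, 1, 6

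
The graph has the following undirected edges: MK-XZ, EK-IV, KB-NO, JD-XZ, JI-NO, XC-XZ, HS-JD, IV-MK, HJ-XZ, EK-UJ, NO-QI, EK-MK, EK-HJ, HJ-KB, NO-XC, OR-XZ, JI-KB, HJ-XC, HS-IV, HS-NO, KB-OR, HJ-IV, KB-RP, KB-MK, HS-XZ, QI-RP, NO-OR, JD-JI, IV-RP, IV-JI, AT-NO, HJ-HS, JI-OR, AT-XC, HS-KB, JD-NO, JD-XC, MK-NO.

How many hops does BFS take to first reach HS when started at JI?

Level 0: JI
Level 1: IV, JD, KB, NO, OR
Level 2: AT, EK, HJ, HS, MK, QI, RP, XC, XZ
Level 3: UJ
HS first appears at level 2.

2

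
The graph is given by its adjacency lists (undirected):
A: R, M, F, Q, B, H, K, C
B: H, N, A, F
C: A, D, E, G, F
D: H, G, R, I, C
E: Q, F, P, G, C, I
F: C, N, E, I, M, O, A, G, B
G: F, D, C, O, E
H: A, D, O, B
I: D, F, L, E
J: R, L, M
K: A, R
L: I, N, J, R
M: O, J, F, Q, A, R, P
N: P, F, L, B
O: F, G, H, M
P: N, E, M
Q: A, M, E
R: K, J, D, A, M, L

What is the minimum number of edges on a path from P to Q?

2

Level 0: P
Level 1: E, M, N
Level 2: A, B, C, F, G, I, J, L, O, Q, R
Level 3: D, H, K
Q first appears at level 2.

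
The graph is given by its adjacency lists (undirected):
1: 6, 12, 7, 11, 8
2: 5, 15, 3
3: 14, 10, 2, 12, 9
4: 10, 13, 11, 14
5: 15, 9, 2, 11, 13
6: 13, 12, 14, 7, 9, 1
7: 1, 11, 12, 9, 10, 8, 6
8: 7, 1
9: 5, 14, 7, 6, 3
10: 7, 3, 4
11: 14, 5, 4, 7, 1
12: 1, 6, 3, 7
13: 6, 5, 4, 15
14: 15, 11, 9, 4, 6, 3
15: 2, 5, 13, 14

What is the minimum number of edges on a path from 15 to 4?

2

Level 0: 15
Level 1: 2, 5, 13, 14
Level 2: 3, 4, 6, 9, 11
Level 3: 1, 7, 10, 12
Level 4: 8
4 first appears at level 2.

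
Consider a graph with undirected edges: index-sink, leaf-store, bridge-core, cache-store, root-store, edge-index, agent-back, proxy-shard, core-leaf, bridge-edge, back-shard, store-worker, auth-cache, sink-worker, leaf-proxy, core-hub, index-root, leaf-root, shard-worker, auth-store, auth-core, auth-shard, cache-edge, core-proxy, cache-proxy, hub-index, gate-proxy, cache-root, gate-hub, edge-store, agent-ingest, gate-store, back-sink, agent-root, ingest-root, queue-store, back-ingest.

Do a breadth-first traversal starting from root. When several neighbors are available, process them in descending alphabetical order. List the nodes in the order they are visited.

root -> store -> leaf -> ingest -> index -> cache -> agent -> worker -> queue -> gate -> edge -> auth -> proxy -> core -> back -> sink -> hub -> shard -> bridge

Visit root; enqueue store, leaf, ingest, index, cache, agent → queue [store, leaf, ingest, index, cache, agent]
Visit store; enqueue worker, queue, gate, edge, auth → queue [leaf, ingest, index, cache, agent, worker, queue, gate, edge, auth]
Visit leaf; enqueue proxy, core → queue [ingest, index, cache, agent, worker, queue, gate, edge, auth, proxy, core]
Visit ingest; enqueue back → queue [index, cache, agent, worker, queue, gate, edge, auth, proxy, core, back]
Visit index; enqueue sink, hub → queue [cache, agent, worker, queue, gate, edge, auth, proxy, core, back, sink, hub]
Visit cache → queue [agent, worker, queue, gate, edge, auth, proxy, core, back, sink, hub]
Visit agent → queue [worker, queue, gate, edge, auth, proxy, core, back, sink, hub]
Visit worker; enqueue shard → queue [queue, gate, edge, auth, proxy, core, back, sink, hub, shard]
Visit queue → queue [gate, edge, auth, proxy, core, back, sink, hub, shard]
Visit gate → queue [edge, auth, proxy, core, back, sink, hub, shard]
Visit edge; enqueue bridge → queue [auth, proxy, core, back, sink, hub, shard, bridge]
Visit auth → queue [proxy, core, back, sink, hub, shard, bridge]
Visit proxy → queue [core, back, sink, hub, shard, bridge]
Visit core → queue [back, sink, hub, shard, bridge]
Visit back → queue [sink, hub, shard, bridge]
Visit sink → queue [hub, shard, bridge]
Visit hub → queue [shard, bridge]
Visit shard → queue [bridge]
Visit bridge → queue []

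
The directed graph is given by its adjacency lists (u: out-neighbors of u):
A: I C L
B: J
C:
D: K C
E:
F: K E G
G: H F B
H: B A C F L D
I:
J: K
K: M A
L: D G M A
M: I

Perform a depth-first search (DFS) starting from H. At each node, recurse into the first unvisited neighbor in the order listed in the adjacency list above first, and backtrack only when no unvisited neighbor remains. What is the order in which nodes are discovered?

Visit H
H → B
B → J
J → K
K → M
M → I
K → A
A → C
A → L
L → D
L → G
G → F
F → E

H, B, J, K, M, I, A, C, L, D, G, F, E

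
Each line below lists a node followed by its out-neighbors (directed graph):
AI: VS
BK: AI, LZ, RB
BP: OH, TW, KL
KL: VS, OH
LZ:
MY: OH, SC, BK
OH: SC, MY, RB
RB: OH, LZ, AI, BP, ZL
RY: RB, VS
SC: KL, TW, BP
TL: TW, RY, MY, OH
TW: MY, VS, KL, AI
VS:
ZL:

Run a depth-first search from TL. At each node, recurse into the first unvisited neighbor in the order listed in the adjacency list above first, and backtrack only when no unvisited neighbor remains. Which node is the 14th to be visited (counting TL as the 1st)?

Visit TL
TL → TW
TW → MY
MY → OH
OH → SC
SC → KL
KL → VS
SC → BP
OH → RB
RB → LZ
RB → AI
RB → ZL
MY → BK
TL → RY

Visit order: TL, TW, MY, OH, SC, KL, VS, BP, RB, LZ, AI, ZL, BK, RY

RY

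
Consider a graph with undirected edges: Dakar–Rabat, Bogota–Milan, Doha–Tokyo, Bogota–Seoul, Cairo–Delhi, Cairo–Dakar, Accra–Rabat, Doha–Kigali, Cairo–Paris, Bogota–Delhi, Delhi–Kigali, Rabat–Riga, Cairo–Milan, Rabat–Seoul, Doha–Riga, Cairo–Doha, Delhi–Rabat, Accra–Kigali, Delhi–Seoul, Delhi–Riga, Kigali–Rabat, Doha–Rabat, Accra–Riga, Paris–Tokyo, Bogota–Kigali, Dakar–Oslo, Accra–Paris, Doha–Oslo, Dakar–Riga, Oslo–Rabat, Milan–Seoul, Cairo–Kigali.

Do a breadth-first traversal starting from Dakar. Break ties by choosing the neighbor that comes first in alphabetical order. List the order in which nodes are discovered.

Visit Dakar; enqueue Cairo, Oslo, Rabat, Riga → queue [Cairo, Oslo, Rabat, Riga]
Visit Cairo; enqueue Delhi, Doha, Kigali, Milan, Paris → queue [Oslo, Rabat, Riga, Delhi, Doha, Kigali, Milan, Paris]
Visit Oslo → queue [Rabat, Riga, Delhi, Doha, Kigali, Milan, Paris]
Visit Rabat; enqueue Accra, Seoul → queue [Riga, Delhi, Doha, Kigali, Milan, Paris, Accra, Seoul]
Visit Riga → queue [Delhi, Doha, Kigali, Milan, Paris, Accra, Seoul]
Visit Delhi; enqueue Bogota → queue [Doha, Kigali, Milan, Paris, Accra, Seoul, Bogota]
Visit Doha; enqueue Tokyo → queue [Kigali, Milan, Paris, Accra, Seoul, Bogota, Tokyo]
Visit Kigali → queue [Milan, Paris, Accra, Seoul, Bogota, Tokyo]
Visit Milan → queue [Paris, Accra, Seoul, Bogota, Tokyo]
Visit Paris → queue [Accra, Seoul, Bogota, Tokyo]
Visit Accra → queue [Seoul, Bogota, Tokyo]
Visit Seoul → queue [Bogota, Tokyo]
Visit Bogota → queue [Tokyo]
Visit Tokyo → queue []

Dakar, Cairo, Oslo, Rabat, Riga, Delhi, Doha, Kigali, Milan, Paris, Accra, Seoul, Bogota, Tokyo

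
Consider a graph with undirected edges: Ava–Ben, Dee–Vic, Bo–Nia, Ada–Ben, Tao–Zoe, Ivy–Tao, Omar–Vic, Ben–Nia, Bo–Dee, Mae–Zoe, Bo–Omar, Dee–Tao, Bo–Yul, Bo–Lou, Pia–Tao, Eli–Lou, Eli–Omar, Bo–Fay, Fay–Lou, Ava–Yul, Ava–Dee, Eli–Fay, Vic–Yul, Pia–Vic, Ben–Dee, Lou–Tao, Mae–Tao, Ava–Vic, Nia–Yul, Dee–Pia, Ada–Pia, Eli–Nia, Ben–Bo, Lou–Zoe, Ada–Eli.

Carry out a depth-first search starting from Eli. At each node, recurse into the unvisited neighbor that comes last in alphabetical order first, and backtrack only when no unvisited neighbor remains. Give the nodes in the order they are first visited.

Eli Omar Vic Yul Nia Bo Lou Zoe Tao Pia Dee Ben Ava Ada Mae Ivy Fay

Visit Eli
Eli → Omar
Omar → Vic
Vic → Yul
Yul → Nia
Nia → Bo
Bo → Lou
Lou → Zoe
Zoe → Tao
Tao → Pia
Pia → Dee
Dee → Ben
Ben → Ava
Ben → Ada
Tao → Mae
Tao → Ivy
Lou → Fay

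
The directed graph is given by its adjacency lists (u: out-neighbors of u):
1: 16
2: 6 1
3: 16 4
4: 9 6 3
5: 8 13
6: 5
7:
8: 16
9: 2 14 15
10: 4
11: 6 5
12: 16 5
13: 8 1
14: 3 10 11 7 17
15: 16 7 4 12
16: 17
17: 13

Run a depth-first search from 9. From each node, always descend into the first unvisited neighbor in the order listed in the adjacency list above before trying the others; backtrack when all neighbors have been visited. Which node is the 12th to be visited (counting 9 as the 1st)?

Visit 9
9 → 2
2 → 6
6 → 5
5 → 8
8 → 16
16 → 17
17 → 13
13 → 1
9 → 14
14 → 3
3 → 4
14 → 10
14 → 11
14 → 7
9 → 15
15 → 12

Visit order: 9, 2, 6, 5, 8, 16, 17, 13, 1, 14, 3, 4, 10, 11, 7, 15, 12

4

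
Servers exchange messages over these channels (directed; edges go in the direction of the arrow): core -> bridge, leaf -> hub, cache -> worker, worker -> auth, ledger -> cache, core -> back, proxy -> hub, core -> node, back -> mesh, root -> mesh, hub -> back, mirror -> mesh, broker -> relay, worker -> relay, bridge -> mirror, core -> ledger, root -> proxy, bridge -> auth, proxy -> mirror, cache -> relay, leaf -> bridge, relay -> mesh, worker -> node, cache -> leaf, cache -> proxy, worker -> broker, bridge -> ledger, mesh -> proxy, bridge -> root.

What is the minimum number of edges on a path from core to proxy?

3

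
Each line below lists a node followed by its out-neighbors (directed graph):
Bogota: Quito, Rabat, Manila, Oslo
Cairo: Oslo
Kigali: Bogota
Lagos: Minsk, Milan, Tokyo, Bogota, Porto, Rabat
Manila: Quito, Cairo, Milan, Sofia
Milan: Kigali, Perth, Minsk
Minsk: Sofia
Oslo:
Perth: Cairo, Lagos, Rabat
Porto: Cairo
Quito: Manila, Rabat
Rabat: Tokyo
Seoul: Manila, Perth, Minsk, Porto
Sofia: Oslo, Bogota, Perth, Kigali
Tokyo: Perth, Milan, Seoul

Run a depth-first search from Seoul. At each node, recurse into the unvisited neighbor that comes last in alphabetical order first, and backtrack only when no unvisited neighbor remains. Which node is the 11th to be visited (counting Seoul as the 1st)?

Visit Seoul
Seoul → Porto
Porto → Cairo
Cairo → Oslo
Seoul → Perth
Perth → Rabat
Rabat → Tokyo
Tokyo → Milan
Milan → Minsk
Minsk → Sofia
Sofia → Kigali
Kigali → Bogota
Bogota → Quito
Quito → Manila
Perth → Lagos

Visit order: Seoul, Porto, Cairo, Oslo, Perth, Rabat, Tokyo, Milan, Minsk, Sofia, Kigali, Bogota, Quito, Manila, Lagos

Kigali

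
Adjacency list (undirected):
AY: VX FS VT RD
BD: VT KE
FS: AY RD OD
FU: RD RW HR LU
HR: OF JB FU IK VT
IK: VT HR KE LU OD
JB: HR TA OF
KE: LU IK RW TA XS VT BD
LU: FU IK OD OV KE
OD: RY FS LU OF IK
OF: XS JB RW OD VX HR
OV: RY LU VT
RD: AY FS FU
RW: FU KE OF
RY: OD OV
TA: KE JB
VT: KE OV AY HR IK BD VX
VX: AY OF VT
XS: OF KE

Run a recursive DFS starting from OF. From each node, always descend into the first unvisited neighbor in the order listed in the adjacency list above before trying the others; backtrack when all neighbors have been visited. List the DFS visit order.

OF, XS, KE, LU, FU, RD, AY, VX, VT, OV, RY, OD, FS, IK, HR, JB, TA, BD, RW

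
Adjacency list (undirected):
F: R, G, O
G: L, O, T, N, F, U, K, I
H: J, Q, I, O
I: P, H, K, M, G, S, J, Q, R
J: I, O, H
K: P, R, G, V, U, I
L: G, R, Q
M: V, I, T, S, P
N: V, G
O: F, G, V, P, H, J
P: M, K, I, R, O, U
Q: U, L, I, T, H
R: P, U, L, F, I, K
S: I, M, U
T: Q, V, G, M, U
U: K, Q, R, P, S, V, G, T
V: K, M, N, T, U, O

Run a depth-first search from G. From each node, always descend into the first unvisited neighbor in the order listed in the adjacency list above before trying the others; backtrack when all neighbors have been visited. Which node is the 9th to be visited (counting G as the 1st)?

Q

Visit G
G → L
L → R
R → P
P → M
M → V
V → K
K → U
U → Q
Q → I
I → H
H → J
J → O
O → F
I → S
Q → T
V → N

Visit order: G, L, R, P, M, V, K, U, Q, I, H, J, O, F, S, T, N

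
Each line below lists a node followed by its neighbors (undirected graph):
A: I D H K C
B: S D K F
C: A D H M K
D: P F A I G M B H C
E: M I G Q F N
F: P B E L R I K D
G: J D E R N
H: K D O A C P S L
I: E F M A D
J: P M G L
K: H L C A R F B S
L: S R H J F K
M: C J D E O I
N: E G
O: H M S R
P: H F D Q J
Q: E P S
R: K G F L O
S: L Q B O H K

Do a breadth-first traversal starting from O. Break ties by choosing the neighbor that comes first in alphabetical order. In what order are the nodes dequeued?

Visit O; enqueue H, M, R, S → queue [H, M, R, S]
Visit H; enqueue A, C, D, K, L, P → queue [M, R, S, A, C, D, K, L, P]
Visit M; enqueue E, I, J → queue [R, S, A, C, D, K, L, P, E, I, J]
Visit R; enqueue F, G → queue [S, A, C, D, K, L, P, E, I, J, F, G]
Visit S; enqueue B, Q → queue [A, C, D, K, L, P, E, I, J, F, G, B, Q]
Visit A → queue [C, D, K, L, P, E, I, J, F, G, B, Q]
Visit C → queue [D, K, L, P, E, I, J, F, G, B, Q]
Visit D → queue [K, L, P, E, I, J, F, G, B, Q]
Visit K → queue [L, P, E, I, J, F, G, B, Q]
Visit L → queue [P, E, I, J, F, G, B, Q]
Visit P → queue [E, I, J, F, G, B, Q]
Visit E; enqueue N → queue [I, J, F, G, B, Q, N]
Visit I → queue [J, F, G, B, Q, N]
Visit J → queue [F, G, B, Q, N]
Visit F → queue [G, B, Q, N]
Visit G → queue [B, Q, N]
Visit B → queue [Q, N]
Visit Q → queue [N]
Visit N → queue []

O → H → M → R → S → A → C → D → K → L → P → E → I → J → F → G → B → Q → N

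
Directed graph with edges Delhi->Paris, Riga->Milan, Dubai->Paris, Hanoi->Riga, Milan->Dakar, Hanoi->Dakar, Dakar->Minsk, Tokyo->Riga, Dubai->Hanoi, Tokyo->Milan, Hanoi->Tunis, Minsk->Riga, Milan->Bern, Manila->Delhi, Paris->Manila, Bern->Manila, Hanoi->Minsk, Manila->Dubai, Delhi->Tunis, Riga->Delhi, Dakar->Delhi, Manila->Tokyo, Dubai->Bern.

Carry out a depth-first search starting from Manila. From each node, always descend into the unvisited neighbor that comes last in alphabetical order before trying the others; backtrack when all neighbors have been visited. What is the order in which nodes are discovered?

Visit Manila
Manila → Tokyo
Tokyo → Riga
Riga → Milan
Milan → Dakar
Dakar → Minsk
Dakar → Delhi
Delhi → Tunis
Delhi → Paris
Milan → Bern
Manila → Dubai
Dubai → Hanoi

Manila Tokyo Riga Milan Dakar Minsk Delhi Tunis Paris Bern Dubai Hanoi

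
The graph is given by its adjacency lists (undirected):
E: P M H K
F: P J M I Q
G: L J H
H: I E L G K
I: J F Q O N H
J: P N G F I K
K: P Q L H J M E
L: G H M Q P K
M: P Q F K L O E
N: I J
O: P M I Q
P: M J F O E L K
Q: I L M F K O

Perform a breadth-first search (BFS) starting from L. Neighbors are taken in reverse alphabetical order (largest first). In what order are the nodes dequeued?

Visit L; enqueue Q, P, M, K, H, G → queue [Q, P, M, K, H, G]
Visit Q; enqueue O, I, F → queue [P, M, K, H, G, O, I, F]
Visit P; enqueue J, E → queue [M, K, H, G, O, I, F, J, E]
Visit M → queue [K, H, G, O, I, F, J, E]
Visit K → queue [H, G, O, I, F, J, E]
Visit H → queue [G, O, I, F, J, E]
Visit G → queue [O, I, F, J, E]
Visit O → queue [I, F, J, E]
Visit I; enqueue N → queue [F, J, E, N]
Visit F → queue [J, E, N]
Visit J → queue [E, N]
Visit E → queue [N]
Visit N → queue []

L → Q → P → M → K → H → G → O → I → F → J → E → N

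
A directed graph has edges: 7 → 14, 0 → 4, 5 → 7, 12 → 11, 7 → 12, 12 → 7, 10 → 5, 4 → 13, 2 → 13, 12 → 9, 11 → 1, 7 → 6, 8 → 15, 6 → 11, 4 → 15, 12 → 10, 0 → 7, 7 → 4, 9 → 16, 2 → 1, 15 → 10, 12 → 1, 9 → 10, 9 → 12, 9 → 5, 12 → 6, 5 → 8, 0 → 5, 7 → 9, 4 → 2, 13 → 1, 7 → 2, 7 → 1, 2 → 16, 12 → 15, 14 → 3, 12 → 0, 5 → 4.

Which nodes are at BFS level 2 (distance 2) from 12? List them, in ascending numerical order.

2, 4, 5, 14, 16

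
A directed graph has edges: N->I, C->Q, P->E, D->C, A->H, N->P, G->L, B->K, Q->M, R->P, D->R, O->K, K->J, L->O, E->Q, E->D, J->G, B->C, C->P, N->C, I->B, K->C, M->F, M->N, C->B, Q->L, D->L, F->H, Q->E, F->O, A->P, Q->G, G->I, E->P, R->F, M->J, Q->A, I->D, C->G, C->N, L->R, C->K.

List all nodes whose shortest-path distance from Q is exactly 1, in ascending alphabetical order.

Level 0: Q
Level 1: A, E, G, L, M
Level 2: D, F, H, I, J, N, O, P, R
Level 3: B, C, K

A, E, G, L, M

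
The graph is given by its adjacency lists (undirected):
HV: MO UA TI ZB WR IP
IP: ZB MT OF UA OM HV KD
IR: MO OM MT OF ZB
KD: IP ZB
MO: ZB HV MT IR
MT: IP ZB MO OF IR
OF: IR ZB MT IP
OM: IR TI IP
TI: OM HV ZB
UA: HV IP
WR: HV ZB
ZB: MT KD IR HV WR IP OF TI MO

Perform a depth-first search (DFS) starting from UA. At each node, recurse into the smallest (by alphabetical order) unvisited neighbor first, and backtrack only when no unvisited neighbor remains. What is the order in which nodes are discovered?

UA, HV, IP, KD, ZB, IR, MO, MT, OF, OM, TI, WR

Visit UA
UA → HV
HV → IP
IP → KD
KD → ZB
ZB → IR
IR → MO
MO → MT
MT → OF
IR → OM
OM → TI
ZB → WR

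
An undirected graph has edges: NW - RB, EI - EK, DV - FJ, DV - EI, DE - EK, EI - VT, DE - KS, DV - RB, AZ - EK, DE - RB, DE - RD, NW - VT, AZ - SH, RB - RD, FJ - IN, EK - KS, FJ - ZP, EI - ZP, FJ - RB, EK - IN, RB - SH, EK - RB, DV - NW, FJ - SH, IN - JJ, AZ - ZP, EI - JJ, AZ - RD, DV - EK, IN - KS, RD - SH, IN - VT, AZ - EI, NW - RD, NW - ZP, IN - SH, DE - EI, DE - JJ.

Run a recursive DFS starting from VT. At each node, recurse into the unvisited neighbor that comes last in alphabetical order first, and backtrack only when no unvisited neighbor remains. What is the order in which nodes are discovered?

VT → NW → ZP → FJ → SH → RD → RB → EK → KS → IN → JJ → EI → DV → DE → AZ

Visit VT
VT → NW
NW → ZP
ZP → FJ
FJ → SH
SH → RD
RD → RB
RB → EK
EK → KS
KS → IN
IN → JJ
JJ → EI
EI → DV
EI → DE
EI → AZ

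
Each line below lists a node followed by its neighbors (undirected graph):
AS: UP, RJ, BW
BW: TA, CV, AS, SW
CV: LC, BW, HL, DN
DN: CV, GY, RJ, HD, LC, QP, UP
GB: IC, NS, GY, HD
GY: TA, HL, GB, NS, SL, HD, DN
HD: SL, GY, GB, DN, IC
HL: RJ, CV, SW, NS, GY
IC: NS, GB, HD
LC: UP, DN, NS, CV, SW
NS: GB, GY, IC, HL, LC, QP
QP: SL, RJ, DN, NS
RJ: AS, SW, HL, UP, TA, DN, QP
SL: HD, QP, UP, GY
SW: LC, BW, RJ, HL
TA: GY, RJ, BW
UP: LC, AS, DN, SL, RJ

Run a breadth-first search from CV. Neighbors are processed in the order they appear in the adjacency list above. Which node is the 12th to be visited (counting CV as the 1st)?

Visit CV; enqueue LC, BW, HL, DN → queue [LC, BW, HL, DN]
Visit LC; enqueue UP, NS, SW → queue [BW, HL, DN, UP, NS, SW]
Visit BW; enqueue TA, AS → queue [HL, DN, UP, NS, SW, TA, AS]
Visit HL; enqueue RJ, GY → queue [DN, UP, NS, SW, TA, AS, RJ, GY]
Visit DN; enqueue HD, QP → queue [UP, NS, SW, TA, AS, RJ, GY, HD, QP]
Visit UP; enqueue SL → queue [NS, SW, TA, AS, RJ, GY, HD, QP, SL]
Visit NS; enqueue GB, IC → queue [SW, TA, AS, RJ, GY, HD, QP, SL, GB, IC]
Visit SW → queue [TA, AS, RJ, GY, HD, QP, SL, GB, IC]
Visit TA → queue [AS, RJ, GY, HD, QP, SL, GB, IC]
Visit AS → queue [RJ, GY, HD, QP, SL, GB, IC]
Visit RJ → queue [GY, HD, QP, SL, GB, IC]
Visit GY → queue [HD, QP, SL, GB, IC]
Visit HD → queue [QP, SL, GB, IC]
Visit QP → queue [SL, GB, IC]
Visit SL → queue [GB, IC]
Visit GB → queue [IC]
Visit IC → queue []

Visit order: CV, LC, BW, HL, DN, UP, NS, SW, TA, AS, RJ, GY, HD, QP, SL, GB, IC

GY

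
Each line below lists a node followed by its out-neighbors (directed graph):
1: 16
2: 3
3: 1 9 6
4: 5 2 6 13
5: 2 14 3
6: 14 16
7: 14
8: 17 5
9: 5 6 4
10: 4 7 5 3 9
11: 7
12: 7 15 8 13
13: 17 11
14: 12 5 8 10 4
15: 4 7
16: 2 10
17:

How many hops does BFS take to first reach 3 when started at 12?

Level 0: 12
Level 1: 7, 8, 13, 15
Level 2: 4, 5, 11, 14, 17
Level 3: 2, 3, 6, 10
Level 4: 1, 9, 16
3 first appears at level 3.

3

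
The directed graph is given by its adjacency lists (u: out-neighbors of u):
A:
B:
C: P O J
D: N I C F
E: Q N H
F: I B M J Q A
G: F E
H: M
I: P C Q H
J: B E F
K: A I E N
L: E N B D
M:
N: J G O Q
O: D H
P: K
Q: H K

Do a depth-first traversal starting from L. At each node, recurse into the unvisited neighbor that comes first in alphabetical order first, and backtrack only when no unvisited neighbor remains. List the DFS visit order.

Visit L
L → B
L → D
D → C
C → J
J → E
E → H
H → M
E → N
N → G
G → F
F → A
F → I
I → P
P → K
I → Q
N → O

L, B, D, C, J, E, H, M, N, G, F, A, I, P, K, Q, O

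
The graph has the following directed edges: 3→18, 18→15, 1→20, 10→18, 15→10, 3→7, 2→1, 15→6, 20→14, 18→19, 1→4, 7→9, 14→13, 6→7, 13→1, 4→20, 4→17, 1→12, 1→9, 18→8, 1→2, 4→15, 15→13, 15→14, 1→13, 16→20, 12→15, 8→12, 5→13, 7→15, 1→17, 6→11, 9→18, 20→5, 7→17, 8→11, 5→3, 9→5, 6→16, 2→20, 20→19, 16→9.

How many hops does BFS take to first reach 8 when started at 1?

3

Level 0: 1
Level 1: 2, 4, 9, 12, 13, 17, 20
Level 2: 5, 14, 15, 18, 19
Level 3: 3, 6, 8, 10
Level 4: 7, 11, 16
8 first appears at level 3.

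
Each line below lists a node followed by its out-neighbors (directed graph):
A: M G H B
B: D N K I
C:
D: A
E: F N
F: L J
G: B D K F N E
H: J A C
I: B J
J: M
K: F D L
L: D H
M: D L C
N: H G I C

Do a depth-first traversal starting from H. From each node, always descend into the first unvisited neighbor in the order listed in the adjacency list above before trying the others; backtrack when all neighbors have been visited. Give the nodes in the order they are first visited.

H J M D A G B N I C K F L E

Visit H
H → J
J → M
M → D
D → A
A → G
G → B
B → N
N → I
N → C
B → K
K → F
F → L
G → E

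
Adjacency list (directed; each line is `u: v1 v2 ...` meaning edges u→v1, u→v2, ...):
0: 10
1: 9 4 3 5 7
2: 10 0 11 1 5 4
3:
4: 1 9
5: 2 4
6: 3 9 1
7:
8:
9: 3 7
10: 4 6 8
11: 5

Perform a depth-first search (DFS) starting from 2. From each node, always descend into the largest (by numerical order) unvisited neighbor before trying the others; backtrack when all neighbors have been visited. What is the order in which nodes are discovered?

2 11 5 4 9 7 3 1 10 8 6 0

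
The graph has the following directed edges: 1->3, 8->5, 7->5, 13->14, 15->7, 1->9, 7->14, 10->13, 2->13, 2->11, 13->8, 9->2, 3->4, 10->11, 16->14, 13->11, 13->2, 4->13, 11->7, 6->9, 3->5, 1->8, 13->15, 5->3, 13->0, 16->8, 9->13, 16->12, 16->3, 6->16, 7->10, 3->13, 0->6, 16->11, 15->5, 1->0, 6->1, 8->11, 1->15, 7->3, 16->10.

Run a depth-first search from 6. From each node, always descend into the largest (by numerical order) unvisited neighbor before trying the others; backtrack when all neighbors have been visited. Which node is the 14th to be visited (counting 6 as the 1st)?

2

Visit 6
6 → 16
16 → 14
16 → 12
16 → 11
11 → 7
7 → 10
10 → 13
13 → 15
15 → 5
5 → 3
3 → 4
13 → 8
13 → 2
13 → 0
6 → 9
6 → 1

Visit order: 6, 16, 14, 12, 11, 7, 10, 13, 15, 5, 3, 4, 8, 2, 0, 9, 1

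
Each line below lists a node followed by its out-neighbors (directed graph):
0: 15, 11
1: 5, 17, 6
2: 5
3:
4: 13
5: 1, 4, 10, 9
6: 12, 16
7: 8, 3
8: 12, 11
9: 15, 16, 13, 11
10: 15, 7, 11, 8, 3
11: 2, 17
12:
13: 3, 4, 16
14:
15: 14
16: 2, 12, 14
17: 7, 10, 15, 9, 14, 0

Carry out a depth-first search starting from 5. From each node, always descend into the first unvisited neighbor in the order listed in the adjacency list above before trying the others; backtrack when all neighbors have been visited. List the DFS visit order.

Visit 5
5 → 1
1 → 17
17 → 7
7 → 8
8 → 12
8 → 11
11 → 2
7 → 3
17 → 10
10 → 15
15 → 14
17 → 9
9 → 16
9 → 13
13 → 4
17 → 0
1 → 6

5 → 1 → 17 → 7 → 8 → 12 → 11 → 2 → 3 → 10 → 15 → 14 → 9 → 16 → 13 → 4 → 0 → 6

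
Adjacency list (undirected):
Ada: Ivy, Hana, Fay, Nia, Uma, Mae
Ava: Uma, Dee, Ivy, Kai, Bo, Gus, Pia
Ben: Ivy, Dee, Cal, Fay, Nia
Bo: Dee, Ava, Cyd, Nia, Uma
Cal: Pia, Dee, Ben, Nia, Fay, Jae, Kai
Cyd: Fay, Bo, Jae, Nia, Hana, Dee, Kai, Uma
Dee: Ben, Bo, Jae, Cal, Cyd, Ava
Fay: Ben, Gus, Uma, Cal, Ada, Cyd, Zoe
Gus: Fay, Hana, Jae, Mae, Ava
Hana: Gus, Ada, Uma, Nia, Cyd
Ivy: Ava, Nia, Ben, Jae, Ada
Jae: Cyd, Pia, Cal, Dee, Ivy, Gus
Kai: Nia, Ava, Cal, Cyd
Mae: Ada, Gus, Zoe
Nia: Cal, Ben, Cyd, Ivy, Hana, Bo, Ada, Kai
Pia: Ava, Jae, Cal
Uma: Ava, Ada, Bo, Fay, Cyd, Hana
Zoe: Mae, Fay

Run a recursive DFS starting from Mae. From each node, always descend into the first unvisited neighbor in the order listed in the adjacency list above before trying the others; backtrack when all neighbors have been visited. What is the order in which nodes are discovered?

Visit Mae
Mae → Ada
Ada → Ivy
Ivy → Ava
Ava → Uma
Uma → Bo
Bo → Dee
Dee → Ben
Ben → Cal
Cal → Pia
Pia → Jae
Jae → Cyd
Cyd → Fay
Fay → Gus
Gus → Hana
Hana → Nia
Nia → Kai
Fay → Zoe

Mae, Ada, Ivy, Ava, Uma, Bo, Dee, Ben, Cal, Pia, Jae, Cyd, Fay, Gus, Hana, Nia, Kai, Zoe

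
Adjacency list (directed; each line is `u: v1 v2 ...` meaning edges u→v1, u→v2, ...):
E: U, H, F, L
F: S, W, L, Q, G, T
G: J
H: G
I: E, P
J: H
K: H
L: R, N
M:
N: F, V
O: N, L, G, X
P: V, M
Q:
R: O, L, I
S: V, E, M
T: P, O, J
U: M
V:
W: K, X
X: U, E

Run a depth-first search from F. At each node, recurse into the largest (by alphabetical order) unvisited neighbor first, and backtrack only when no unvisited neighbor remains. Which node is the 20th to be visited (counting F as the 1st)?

Q

Visit F
F → W
W → X
X → U
U → M
X → E
E → L
L → R
R → O
O → N
N → V
O → G
G → J
J → H
R → I
I → P
W → K
F → T
F → S
F → Q

Visit order: F, W, X, U, M, E, L, R, O, N, V, G, J, H, I, P, K, T, S, Q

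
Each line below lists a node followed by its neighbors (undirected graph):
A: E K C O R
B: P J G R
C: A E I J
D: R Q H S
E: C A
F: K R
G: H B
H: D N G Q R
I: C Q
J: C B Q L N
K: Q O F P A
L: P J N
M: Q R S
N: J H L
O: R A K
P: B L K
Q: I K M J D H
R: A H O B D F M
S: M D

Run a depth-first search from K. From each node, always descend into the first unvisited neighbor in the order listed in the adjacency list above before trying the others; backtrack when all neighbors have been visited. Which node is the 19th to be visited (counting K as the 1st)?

Visit K
K → Q
Q → I
I → C
C → A
A → E
A → O
O → R
R → H
H → D
D → S
S → M
H → N
N → J
J → B
B → P
P → L
B → G
R → F

Visit order: K, Q, I, C, A, E, O, R, H, D, S, M, N, J, B, P, L, G, F

F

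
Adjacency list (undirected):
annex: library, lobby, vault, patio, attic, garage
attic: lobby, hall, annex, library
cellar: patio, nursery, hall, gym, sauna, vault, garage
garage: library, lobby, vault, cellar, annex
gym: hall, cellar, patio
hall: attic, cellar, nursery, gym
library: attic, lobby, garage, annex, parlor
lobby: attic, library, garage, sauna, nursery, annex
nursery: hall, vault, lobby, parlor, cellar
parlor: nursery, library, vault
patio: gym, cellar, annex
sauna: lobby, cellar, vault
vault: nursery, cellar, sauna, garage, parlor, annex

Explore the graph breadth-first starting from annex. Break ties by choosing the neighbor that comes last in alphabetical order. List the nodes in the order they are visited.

annex → vault → patio → lobby → library → garage → attic → sauna → parlor → nursery → cellar → gym → hall

Visit annex; enqueue vault, patio, lobby, library, garage, attic → queue [vault, patio, lobby, library, garage, attic]
Visit vault; enqueue sauna, parlor, nursery, cellar → queue [patio, lobby, library, garage, attic, sauna, parlor, nursery, cellar]
Visit patio; enqueue gym → queue [lobby, library, garage, attic, sauna, parlor, nursery, cellar, gym]
Visit lobby → queue [library, garage, attic, sauna, parlor, nursery, cellar, gym]
Visit library → queue [garage, attic, sauna, parlor, nursery, cellar, gym]
Visit garage → queue [attic, sauna, parlor, nursery, cellar, gym]
Visit attic; enqueue hall → queue [sauna, parlor, nursery, cellar, gym, hall]
Visit sauna → queue [parlor, nursery, cellar, gym, hall]
Visit parlor → queue [nursery, cellar, gym, hall]
Visit nursery → queue [cellar, gym, hall]
Visit cellar → queue [gym, hall]
Visit gym → queue [hall]
Visit hall → queue []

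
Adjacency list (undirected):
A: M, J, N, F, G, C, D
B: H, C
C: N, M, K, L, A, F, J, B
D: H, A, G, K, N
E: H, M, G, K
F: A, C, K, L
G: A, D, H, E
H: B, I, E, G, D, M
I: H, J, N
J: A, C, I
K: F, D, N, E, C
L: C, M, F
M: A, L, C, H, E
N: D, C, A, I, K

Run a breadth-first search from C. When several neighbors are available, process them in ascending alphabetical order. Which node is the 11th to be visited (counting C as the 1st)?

G

Visit C; enqueue A, B, F, J, K, L, M, N → queue [A, B, F, J, K, L, M, N]
Visit A; enqueue D, G → queue [B, F, J, K, L, M, N, D, G]
Visit B; enqueue H → queue [F, J, K, L, M, N, D, G, H]
Visit F → queue [J, K, L, M, N, D, G, H]
Visit J; enqueue I → queue [K, L, M, N, D, G, H, I]
Visit K; enqueue E → queue [L, M, N, D, G, H, I, E]
Visit L → queue [M, N, D, G, H, I, E]
Visit M → queue [N, D, G, H, I, E]
Visit N → queue [D, G, H, I, E]
Visit D → queue [G, H, I, E]
Visit G → queue [H, I, E]
Visit H → queue [I, E]
Visit I → queue [E]
Visit E → queue []

Visit order: C, A, B, F, J, K, L, M, N, D, G, H, I, E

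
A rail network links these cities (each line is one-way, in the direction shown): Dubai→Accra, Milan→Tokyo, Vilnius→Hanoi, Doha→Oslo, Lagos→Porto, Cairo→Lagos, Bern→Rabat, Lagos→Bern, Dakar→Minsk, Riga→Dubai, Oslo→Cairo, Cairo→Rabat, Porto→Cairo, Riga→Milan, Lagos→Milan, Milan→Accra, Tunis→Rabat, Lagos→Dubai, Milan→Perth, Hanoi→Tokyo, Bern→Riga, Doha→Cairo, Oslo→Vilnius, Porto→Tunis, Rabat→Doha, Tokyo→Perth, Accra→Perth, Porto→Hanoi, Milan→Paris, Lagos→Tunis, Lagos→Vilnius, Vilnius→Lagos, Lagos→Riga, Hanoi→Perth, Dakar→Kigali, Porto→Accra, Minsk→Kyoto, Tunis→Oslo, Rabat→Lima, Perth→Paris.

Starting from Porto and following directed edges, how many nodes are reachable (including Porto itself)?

18

BFS from Porto visits: Porto, Tunis, Hanoi, Cairo, Accra, Rabat, Oslo, Tokyo, Perth, Lagos, Lima, Doha, Vilnius, Paris, Riga, Milan, Dubai, Bern
Reachable nodes: 18 of 22 total.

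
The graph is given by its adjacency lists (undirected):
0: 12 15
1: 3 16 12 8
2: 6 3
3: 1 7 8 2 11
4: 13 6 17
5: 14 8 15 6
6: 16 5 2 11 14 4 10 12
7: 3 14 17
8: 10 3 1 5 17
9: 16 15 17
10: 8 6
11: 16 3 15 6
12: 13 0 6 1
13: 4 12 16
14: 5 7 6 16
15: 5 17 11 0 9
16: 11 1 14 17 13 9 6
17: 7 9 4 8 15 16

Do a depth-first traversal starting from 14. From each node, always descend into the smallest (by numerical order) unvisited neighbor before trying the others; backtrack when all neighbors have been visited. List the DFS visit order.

14 5 6 2 3 1 8 10 17 4 13 12 0 15 9 16 11 7

Visit 14
14 → 5
5 → 6
6 → 2
2 → 3
3 → 1
1 → 8
8 → 10
8 → 17
17 → 4
4 → 13
13 → 12
12 → 0
0 → 15
15 → 9
9 → 16
16 → 11
17 → 7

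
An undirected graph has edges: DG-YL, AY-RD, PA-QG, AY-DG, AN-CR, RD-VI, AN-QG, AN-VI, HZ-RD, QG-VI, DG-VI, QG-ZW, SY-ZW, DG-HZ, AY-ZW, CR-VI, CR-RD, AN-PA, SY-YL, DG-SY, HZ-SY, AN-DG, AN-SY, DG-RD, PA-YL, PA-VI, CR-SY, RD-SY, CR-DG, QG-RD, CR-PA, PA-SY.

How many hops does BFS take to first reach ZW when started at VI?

2

Level 0: VI
Level 1: AN, CR, DG, PA, QG, RD
Level 2: AY, HZ, SY, YL, ZW
ZW first appears at level 2.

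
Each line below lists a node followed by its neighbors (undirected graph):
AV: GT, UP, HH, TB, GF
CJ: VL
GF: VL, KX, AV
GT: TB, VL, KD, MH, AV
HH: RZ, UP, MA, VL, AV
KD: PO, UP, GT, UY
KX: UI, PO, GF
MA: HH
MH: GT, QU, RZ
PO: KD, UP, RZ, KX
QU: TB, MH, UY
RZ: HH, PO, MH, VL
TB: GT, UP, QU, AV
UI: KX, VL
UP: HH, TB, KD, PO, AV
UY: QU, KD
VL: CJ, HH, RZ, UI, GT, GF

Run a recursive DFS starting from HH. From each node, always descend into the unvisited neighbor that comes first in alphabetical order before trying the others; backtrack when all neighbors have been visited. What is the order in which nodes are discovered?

HH → AV → GF → KX → PO → KD → GT → MH → QU → TB → UP → UY → RZ → VL → CJ → UI → MA

Visit HH
HH → AV
AV → GF
GF → KX
KX → PO
PO → KD
KD → GT
GT → MH
MH → QU
QU → TB
TB → UP
QU → UY
MH → RZ
RZ → VL
VL → CJ
VL → UI
HH → MA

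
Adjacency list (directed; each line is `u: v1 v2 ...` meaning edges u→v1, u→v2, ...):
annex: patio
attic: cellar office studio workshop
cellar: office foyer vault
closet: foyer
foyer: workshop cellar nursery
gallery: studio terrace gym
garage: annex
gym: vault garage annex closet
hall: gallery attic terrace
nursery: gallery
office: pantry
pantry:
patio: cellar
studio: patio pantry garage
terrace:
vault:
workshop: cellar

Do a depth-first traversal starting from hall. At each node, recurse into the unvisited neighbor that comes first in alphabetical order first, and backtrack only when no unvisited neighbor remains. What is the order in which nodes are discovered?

Visit hall
hall → attic
attic → cellar
cellar → foyer
foyer → nursery
nursery → gallery
gallery → gym
gym → annex
annex → patio
gym → closet
gym → garage
gym → vault
gallery → studio
studio → pantry
gallery → terrace
foyer → workshop
cellar → office

hall attic cellar foyer nursery gallery gym annex patio closet garage vault studio pantry terrace workshop office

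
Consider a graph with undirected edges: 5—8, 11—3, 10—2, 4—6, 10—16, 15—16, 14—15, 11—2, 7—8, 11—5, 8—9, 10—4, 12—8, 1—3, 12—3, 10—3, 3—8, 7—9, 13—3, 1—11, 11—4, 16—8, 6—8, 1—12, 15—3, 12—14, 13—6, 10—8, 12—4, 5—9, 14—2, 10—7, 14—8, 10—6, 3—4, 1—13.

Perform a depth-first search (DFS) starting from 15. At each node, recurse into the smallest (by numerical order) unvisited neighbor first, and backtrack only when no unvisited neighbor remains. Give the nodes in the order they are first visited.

15, 3, 1, 11, 2, 10, 4, 6, 8, 5, 9, 7, 12, 14, 16, 13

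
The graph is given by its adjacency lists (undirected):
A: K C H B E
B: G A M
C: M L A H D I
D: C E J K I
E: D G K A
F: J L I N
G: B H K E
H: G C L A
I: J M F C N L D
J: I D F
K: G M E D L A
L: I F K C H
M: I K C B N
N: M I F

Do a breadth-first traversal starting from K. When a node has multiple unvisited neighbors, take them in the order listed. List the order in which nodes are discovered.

K, G, M, E, D, L, A, B, H, I, C, N, J, F

Visit K; enqueue G, M, E, D, L, A → queue [G, M, E, D, L, A]
Visit G; enqueue B, H → queue [M, E, D, L, A, B, H]
Visit M; enqueue I, C, N → queue [E, D, L, A, B, H, I, C, N]
Visit E → queue [D, L, A, B, H, I, C, N]
Visit D; enqueue J → queue [L, A, B, H, I, C, N, J]
Visit L; enqueue F → queue [A, B, H, I, C, N, J, F]
Visit A → queue [B, H, I, C, N, J, F]
Visit B → queue [H, I, C, N, J, F]
Visit H → queue [I, C, N, J, F]
Visit I → queue [C, N, J, F]
Visit C → queue [N, J, F]
Visit N → queue [J, F]
Visit J → queue [F]
Visit F → queue []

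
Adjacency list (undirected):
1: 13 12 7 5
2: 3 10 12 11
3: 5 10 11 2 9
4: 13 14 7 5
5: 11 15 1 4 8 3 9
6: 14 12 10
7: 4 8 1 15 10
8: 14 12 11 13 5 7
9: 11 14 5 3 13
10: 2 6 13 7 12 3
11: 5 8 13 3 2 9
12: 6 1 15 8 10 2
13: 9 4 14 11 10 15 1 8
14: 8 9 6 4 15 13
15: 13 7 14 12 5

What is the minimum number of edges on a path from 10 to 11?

Level 0: 10
Level 1: 2, 3, 6, 7, 12, 13
Level 2: 1, 4, 5, 8, 9, 11, 14, 15
11 first appears at level 2.

2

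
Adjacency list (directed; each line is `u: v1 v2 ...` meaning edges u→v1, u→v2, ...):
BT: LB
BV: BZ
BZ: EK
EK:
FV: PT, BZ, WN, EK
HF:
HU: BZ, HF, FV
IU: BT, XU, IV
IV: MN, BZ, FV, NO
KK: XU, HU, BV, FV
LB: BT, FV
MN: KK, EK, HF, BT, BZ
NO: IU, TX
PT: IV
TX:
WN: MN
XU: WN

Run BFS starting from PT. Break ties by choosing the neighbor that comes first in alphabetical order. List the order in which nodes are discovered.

PT -> IV -> BZ -> FV -> MN -> NO -> EK -> WN -> BT -> HF -> KK -> IU -> TX -> LB -> BV -> HU -> XU

Visit PT; enqueue IV → queue [IV]
Visit IV; enqueue BZ, FV, MN, NO → queue [BZ, FV, MN, NO]
Visit BZ; enqueue EK → queue [FV, MN, NO, EK]
Visit FV; enqueue WN → queue [MN, NO, EK, WN]
Visit MN; enqueue BT, HF, KK → queue [NO, EK, WN, BT, HF, KK]
Visit NO; enqueue IU, TX → queue [EK, WN, BT, HF, KK, IU, TX]
Visit EK → queue [WN, BT, HF, KK, IU, TX]
Visit WN → queue [BT, HF, KK, IU, TX]
Visit BT; enqueue LB → queue [HF, KK, IU, TX, LB]
Visit HF → queue [KK, IU, TX, LB]
Visit KK; enqueue BV, HU, XU → queue [IU, TX, LB, BV, HU, XU]
Visit IU → queue [TX, LB, BV, HU, XU]
Visit TX → queue [LB, BV, HU, XU]
Visit LB → queue [BV, HU, XU]
Visit BV → queue [HU, XU]
Visit HU → queue [XU]
Visit XU → queue []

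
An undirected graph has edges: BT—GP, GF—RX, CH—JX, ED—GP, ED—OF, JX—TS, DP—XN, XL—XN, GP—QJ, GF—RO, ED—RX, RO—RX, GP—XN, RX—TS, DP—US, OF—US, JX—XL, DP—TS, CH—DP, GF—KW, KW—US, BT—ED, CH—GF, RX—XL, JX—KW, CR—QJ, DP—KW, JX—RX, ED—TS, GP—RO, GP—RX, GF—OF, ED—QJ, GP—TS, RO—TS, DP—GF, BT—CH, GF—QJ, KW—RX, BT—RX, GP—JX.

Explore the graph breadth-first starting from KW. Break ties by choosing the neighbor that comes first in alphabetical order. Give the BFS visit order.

KW DP GF JX RX US CH TS XN OF QJ RO GP XL BT ED CR

Visit KW; enqueue DP, GF, JX, RX, US → queue [DP, GF, JX, RX, US]
Visit DP; enqueue CH, TS, XN → queue [GF, JX, RX, US, CH, TS, XN]
Visit GF; enqueue OF, QJ, RO → queue [JX, RX, US, CH, TS, XN, OF, QJ, RO]
Visit JX; enqueue GP, XL → queue [RX, US, CH, TS, XN, OF, QJ, RO, GP, XL]
Visit RX; enqueue BT, ED → queue [US, CH, TS, XN, OF, QJ, RO, GP, XL, BT, ED]
Visit US → queue [CH, TS, XN, OF, QJ, RO, GP, XL, BT, ED]
Visit CH → queue [TS, XN, OF, QJ, RO, GP, XL, BT, ED]
Visit TS → queue [XN, OF, QJ, RO, GP, XL, BT, ED]
Visit XN → queue [OF, QJ, RO, GP, XL, BT, ED]
Visit OF → queue [QJ, RO, GP, XL, BT, ED]
Visit QJ; enqueue CR → queue [RO, GP, XL, BT, ED, CR]
Visit RO → queue [GP, XL, BT, ED, CR]
Visit GP → queue [XL, BT, ED, CR]
Visit XL → queue [BT, ED, CR]
Visit BT → queue [ED, CR]
Visit ED → queue [CR]
Visit CR → queue []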